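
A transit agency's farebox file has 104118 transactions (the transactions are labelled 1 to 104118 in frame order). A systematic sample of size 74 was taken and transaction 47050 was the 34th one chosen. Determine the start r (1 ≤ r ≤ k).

619

k = 104118/74 = 1407
r = 47050 − (34−1)×1407 = 47050 − 46431 = 619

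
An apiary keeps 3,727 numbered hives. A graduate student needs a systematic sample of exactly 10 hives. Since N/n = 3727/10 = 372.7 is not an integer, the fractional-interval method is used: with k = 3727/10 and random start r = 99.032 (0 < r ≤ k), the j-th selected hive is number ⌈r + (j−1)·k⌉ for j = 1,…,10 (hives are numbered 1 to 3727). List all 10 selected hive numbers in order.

100, 472, 845, 1218, 1590, 1963, 2336, 2708, 3081, 3454

j=1: r + 0k = 99.032 → ⌈·⌉ = 100
j=2: r + 1k = 471.732 → ⌈·⌉ = 472
j=3: r + 2k = 844.432 → ⌈·⌉ = 845
j=4: r + 3k = 1217.132 → ⌈·⌉ = 1218
j=5: r + 4k = 1589.832 → ⌈·⌉ = 1590
j=6: r + 5k = 1962.532 → ⌈·⌉ = 1963
j=7: r + 6k = 2335.232 → ⌈·⌉ = 2336
j=8: r + 7k = 2707.932 → ⌈·⌉ = 2708
j=9: r + 8k = 3080.632 → ⌈·⌉ = 3081
j=10: r + 9k = 3453.332 → ⌈·⌉ = 3454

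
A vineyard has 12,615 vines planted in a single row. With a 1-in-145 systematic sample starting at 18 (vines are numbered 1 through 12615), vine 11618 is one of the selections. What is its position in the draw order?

81

k = 145
position = (11618 − 18)/145 + 1 = 11600/145 + 1 = 80 + 1 = 81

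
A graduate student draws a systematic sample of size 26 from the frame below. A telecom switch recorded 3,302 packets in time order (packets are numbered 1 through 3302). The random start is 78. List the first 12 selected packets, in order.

k = N/n = 3302/26 = 127
packet 1: 78
packet 2: 78 + 127 = 205
packet 3: 205 + 127 = 332
packet 4: 332 + 127 = 459
packet 5: 459 + 127 = 586
packet 6: 586 + 127 = 713
packet 7: 713 + 127 = 840
packet 8: 840 + 127 = 967
packet 9: 967 + 127 = 1094
packet 10: 1094 + 127 = 1221
packet 11: 1221 + 127 = 1348
packet 12: 1348 + 127 = 1475

78, 205, 332, 459, 586, 713, 840, 967, 1094, 1221, 1348, 1475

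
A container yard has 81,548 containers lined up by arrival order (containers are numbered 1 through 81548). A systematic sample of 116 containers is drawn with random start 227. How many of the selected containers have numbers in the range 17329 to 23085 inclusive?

8

k = 81548/116 = 703
First selection ≥ 17329: 227 + ⌈(17329−227)/703⌉·703 = 227 + 25×703 = 17802
Last selection ≤ 23085: 227 + ⌊(23085−227)/703⌋·703 = 227 + 32×703 = 22723
Count = 32 − 25 + 1 = 8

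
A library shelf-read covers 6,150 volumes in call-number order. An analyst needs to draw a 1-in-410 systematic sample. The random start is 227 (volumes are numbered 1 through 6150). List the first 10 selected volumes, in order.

volume 1: 227
volume 2: 227 + 410 = 637
volume 3: 637 + 410 = 1047
volume 4: 1047 + 410 = 1457
volume 5: 1457 + 410 = 1867
volume 6: 1867 + 410 = 2277
volume 7: 2277 + 410 = 2687
volume 8: 2687 + 410 = 3097
volume 9: 3097 + 410 = 3507
volume 10: 3507 + 410 = 3917

227, 637, 1047, 1457, 1867, 2277, 2687, 3097, 3507, 3917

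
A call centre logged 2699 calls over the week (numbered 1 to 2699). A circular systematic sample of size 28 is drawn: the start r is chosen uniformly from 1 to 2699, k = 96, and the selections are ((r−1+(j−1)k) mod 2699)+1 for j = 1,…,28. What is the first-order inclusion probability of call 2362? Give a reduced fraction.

For each position j, as r ranges over 1…2699 the j-th selection hits every call exactly once, so call 2362 is selected for exactly 28 of the 2699 starts.
Inclusion probability = 28/2699.

28/2699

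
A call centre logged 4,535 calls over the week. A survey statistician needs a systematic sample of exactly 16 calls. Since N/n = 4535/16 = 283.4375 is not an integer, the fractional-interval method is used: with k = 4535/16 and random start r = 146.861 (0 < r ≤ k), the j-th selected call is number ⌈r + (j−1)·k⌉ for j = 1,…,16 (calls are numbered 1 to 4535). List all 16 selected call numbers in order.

j=1: r + 0k = 146.861 → ⌈·⌉ = 147
j=2: r + 1k = 430.2985 → ⌈·⌉ = 431
j=3: r + 2k = 713.736 → ⌈·⌉ = 714
j=4: r + 3k = 997.1735 → ⌈·⌉ = 998
j=5: r + 4k = 1280.611 → ⌈·⌉ = 1281
j=6: r + 5k = 1564.0485 → ⌈·⌉ = 1565
j=7: r + 6k = 1847.486 → ⌈·⌉ = 1848
j=8: r + 7k = 2130.9235 → ⌈·⌉ = 2131
j=9: r + 8k = 2414.361 → ⌈·⌉ = 2415
j=10: r + 9k = 2697.7985 → ⌈·⌉ = 2698
j=11: r + 10k = 2981.236 → ⌈·⌉ = 2982
j=12: r + 11k = 3264.6735 → ⌈·⌉ = 3265
j=13: r + 12k = 3548.111 → ⌈·⌉ = 3549
j=14: r + 13k = 3831.5485 → ⌈·⌉ = 3832
j=15: r + 14k = 4114.986 → ⌈·⌉ = 4115
j=16: r + 15k = 4398.4235 → ⌈·⌉ = 4399

147, 431, 714, 998, 1281, 1565, 1848, 2131, 2415, 2698, 2982, 3265, 3549, 3832, 4115, 4399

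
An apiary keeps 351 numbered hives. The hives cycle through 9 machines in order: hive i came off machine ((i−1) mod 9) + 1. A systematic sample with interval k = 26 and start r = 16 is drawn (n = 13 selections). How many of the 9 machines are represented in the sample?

Consecutive selections differ by k = 26, so their machine numbers differ by 26 mod 9 = 8.
gcd(26, 9) = 1, so the sample visits 9/1 = 9 distinct residues mod 9.
Start 16 is machine 7; the machines hit are 1, 2, 3, 4, 5, 6, 7, 8, 9.

9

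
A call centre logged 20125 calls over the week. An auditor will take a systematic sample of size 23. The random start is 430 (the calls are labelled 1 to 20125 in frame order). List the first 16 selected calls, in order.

430, 1305, 2180, 3055, 3930, 4805, 5680, 6555, 7430, 8305, 9180, 10055, 10930, 11805, 12680, 13555

k = N/n = 20125/23 = 875
call 1: 430
call 2: 430 + 875 = 1305
call 3: 1305 + 875 = 2180
call 4: 2180 + 875 = 3055
call 5: 3055 + 875 = 3930
call 6: 3930 + 875 = 4805
call 7: 4805 + 875 = 5680
call 8: 5680 + 875 = 6555
call 9: 6555 + 875 = 7430
call 10: 7430 + 875 = 8305
call 11: 8305 + 875 = 9180
call 12: 9180 + 875 = 10055
call 13: 10055 + 875 = 10930
call 14: 10930 + 875 = 11805
call 15: 11805 + 875 = 12680
call 16: 12680 + 875 = 13555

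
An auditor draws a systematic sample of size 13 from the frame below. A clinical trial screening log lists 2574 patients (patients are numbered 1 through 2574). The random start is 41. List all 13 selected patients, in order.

k = N/n = 2574/13 = 198
patient 1: 41
patient 2: 41 + 198 = 239
patient 3: 239 + 198 = 437
patient 4: 437 + 198 = 635
patient 5: 635 + 198 = 833
patient 6: 833 + 198 = 1031
patient 7: 1031 + 198 = 1229
patient 8: 1229 + 198 = 1427
patient 9: 1427 + 198 = 1625
patient 10: 1625 + 198 = 1823
patient 11: 1823 + 198 = 2021
patient 12: 2021 + 198 = 2219
patient 13: 2219 + 198 = 2417

41, 239, 437, 635, 833, 1031, 1229, 1427, 1625, 1823, 2021, 2219, 2417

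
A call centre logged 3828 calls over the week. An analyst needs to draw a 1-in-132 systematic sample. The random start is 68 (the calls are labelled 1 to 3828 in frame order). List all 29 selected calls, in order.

68, 200, 332, 464, 596, 728, 860, 992, 1124, 1256, 1388, 1520, 1652, 1784, 1916, 2048, 2180, 2312, 2444, 2576, 2708, 2840, 2972, 3104, 3236, 3368, 3500, 3632, 3764

call 1: 68
call 2: 68 + 132 = 200
call 3: 200 + 132 = 332
call 4: 332 + 132 = 464
call 5: 464 + 132 = 596
call 6: 596 + 132 = 728
call 7: 728 + 132 = 860
call 8: 860 + 132 = 992
call 9: 992 + 132 = 1124
call 10: 1124 + 132 = 1256
call 11: 1256 + 132 = 1388
call 12: 1388 + 132 = 1520
call 13: 1520 + 132 = 1652
call 14: 1652 + 132 = 1784
call 15: 1784 + 132 = 1916
call 16: 1916 + 132 = 2048
call 17: 2048 + 132 = 2180
call 18: 2180 + 132 = 2312
call 19: 2312 + 132 = 2444
call 20: 2444 + 132 = 2576
call 21: 2576 + 132 = 2708
call 22: 2708 + 132 = 2840
call 23: 2840 + 132 = 2972
call 24: 2972 + 132 = 3104
call 25: 3104 + 132 = 3236
call 26: 3236 + 132 = 3368
call 27: 3368 + 132 = 3500
call 28: 3500 + 132 = 3632
call 29: 3632 + 132 = 3764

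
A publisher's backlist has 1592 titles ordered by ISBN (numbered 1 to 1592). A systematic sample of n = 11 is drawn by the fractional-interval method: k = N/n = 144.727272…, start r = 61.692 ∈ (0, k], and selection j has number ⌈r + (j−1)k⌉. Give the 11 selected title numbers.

62, 207, 352, 496, 641, 786, 931, 1075, 1220, 1365, 1509

j=1: r + 0k = 61.692 → ⌈·⌉ = 62
j=2: r + 1k = 206.419272… → ⌈·⌉ = 207
j=3: r + 2k = 351.146545… → ⌈·⌉ = 352
j=4: r + 3k = 495.873818… → ⌈·⌉ = 496
j=5: r + 4k = 640.601090… → ⌈·⌉ = 641
j=6: r + 5k = 785.328363… → ⌈·⌉ = 786
j=7: r + 6k = 930.055636… → ⌈·⌉ = 931
j=8: r + 7k = 1074.782909… → ⌈·⌉ = 1075
j=9: r + 8k = 1219.510181… → ⌈·⌉ = 1220
j=10: r + 9k = 1364.237454… → ⌈·⌉ = 1365
j=11: r + 10k = 1508.964727… → ⌈·⌉ = 1509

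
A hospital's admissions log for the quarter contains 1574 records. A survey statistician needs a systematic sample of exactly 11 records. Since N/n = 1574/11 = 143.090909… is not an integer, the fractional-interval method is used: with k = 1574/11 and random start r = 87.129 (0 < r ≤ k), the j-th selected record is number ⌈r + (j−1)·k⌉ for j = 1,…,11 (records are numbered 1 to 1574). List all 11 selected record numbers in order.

88, 231, 374, 517, 660, 803, 946, 1089, 1232, 1375, 1519

j=1: r + 0k = 87.129 → ⌈·⌉ = 88
j=2: r + 1k = 230.219909… → ⌈·⌉ = 231
j=3: r + 2k = 373.310818… → ⌈·⌉ = 374
j=4: r + 3k = 516.401727… → ⌈·⌉ = 517
j=5: r + 4k = 659.492636… → ⌈·⌉ = 660
j=6: r + 5k = 802.583545… → ⌈·⌉ = 803
j=7: r + 6k = 945.674454… → ⌈·⌉ = 946
j=8: r + 7k = 1088.765363… → ⌈·⌉ = 1089
j=9: r + 8k = 1231.856272… → ⌈·⌉ = 1232
j=10: r + 9k = 1374.947181… → ⌈·⌉ = 1375
j=11: r + 10k = 1518.038090… → ⌈·⌉ = 1519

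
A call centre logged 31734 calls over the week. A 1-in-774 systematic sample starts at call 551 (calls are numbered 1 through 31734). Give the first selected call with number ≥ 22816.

k = 774
Steps past start: ⌈(22816 − 551)/774⌉ = ⌈22265/774⌉ = 29
Selected call: 551 + 29×774 = 22997

22997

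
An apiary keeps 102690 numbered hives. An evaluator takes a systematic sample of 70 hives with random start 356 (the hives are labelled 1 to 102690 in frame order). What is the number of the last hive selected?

101579

k = 102690/70 = 1467
70th selection = r + (70−1)·k = 356 + 69×1467 = 356 + 101223 = 101579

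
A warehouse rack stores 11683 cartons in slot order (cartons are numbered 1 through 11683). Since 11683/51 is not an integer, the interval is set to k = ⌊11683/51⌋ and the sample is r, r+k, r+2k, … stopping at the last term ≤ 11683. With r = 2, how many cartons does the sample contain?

52

k = ⌊11683/51⌋ = 229
Achieved size = ⌊(11683 − 2)/229⌋ + 1 = ⌊11681/229⌋ + 1 = 51 + 1 = 52
(last selection: 2 + 51×229 = 11681 ≤ 11683; next would be 11910 > 11683)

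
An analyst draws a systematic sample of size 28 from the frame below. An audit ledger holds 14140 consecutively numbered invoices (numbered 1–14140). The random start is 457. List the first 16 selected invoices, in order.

457, 962, 1467, 1972, 2477, 2982, 3487, 3992, 4497, 5002, 5507, 6012, 6517, 7022, 7527, 8032

k = N/n = 14140/28 = 505
invoice 1: 457
invoice 2: 457 + 505 = 962
invoice 3: 962 + 505 = 1467
invoice 4: 1467 + 505 = 1972
invoice 5: 1972 + 505 = 2477
invoice 6: 2477 + 505 = 2982
invoice 7: 2982 + 505 = 3487
invoice 8: 3487 + 505 = 3992
invoice 9: 3992 + 505 = 4497
invoice 10: 4497 + 505 = 5002
invoice 11: 5002 + 505 = 5507
invoice 12: 5507 + 505 = 6012
invoice 13: 6012 + 505 = 6517
invoice 14: 6517 + 505 = 7022
invoice 15: 7022 + 505 = 7527
invoice 16: 7527 + 505 = 8032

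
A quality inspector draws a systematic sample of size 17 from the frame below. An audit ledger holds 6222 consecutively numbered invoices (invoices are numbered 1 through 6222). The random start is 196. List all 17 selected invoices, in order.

196, 562, 928, 1294, 1660, 2026, 2392, 2758, 3124, 3490, 3856, 4222, 4588, 4954, 5320, 5686, 6052

k = N/n = 6222/17 = 366
invoice 1: 196
invoice 2: 196 + 366 = 562
invoice 3: 562 + 366 = 928
invoice 4: 928 + 366 = 1294
invoice 5: 1294 + 366 = 1660
invoice 6: 1660 + 366 = 2026
invoice 7: 2026 + 366 = 2392
invoice 8: 2392 + 366 = 2758
invoice 9: 2758 + 366 = 3124
invoice 10: 3124 + 366 = 3490
invoice 11: 3490 + 366 = 3856
invoice 12: 3856 + 366 = 4222
invoice 13: 4222 + 366 = 4588
invoice 14: 4588 + 366 = 4954
invoice 15: 4954 + 366 = 5320
invoice 16: 5320 + 366 = 5686
invoice 17: 5686 + 366 = 6052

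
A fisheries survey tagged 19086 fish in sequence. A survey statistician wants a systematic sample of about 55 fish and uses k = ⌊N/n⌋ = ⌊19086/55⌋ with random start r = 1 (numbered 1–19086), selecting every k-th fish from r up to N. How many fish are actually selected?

k = ⌊19086/55⌋ = 347
Achieved size = ⌊(19086 − 1)/347⌋ + 1 = ⌊19085/347⌋ + 1 = 55 + 1 = 56
(last selection: 1 + 55×347 = 19086 ≤ 19086; next would be 19433 > 19086)

56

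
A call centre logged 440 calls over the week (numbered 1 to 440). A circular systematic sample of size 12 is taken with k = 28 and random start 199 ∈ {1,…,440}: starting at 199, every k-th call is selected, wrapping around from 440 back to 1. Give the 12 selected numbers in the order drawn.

199, 227, 255, 283, 311, 339, 367, 395, 423, 11, 39, 67

Selection 1: 199
Selection 2: 199 + 28 = 227
Selection 3: 227 + 28 = 255
Selection 4: 255 + 28 = 283
Selection 5: 283 + 28 = 311
Selection 6: 311 + 28 = 339
Selection 7: 339 + 28 = 367
Selection 8: 367 + 28 = 395
Selection 9: 395 + 28 = 423
Selection 10: 423 + 28 = 451 → 451 − 440 = 11
Selection 11: 11 + 28 = 39
Selection 12: 39 + 28 = 67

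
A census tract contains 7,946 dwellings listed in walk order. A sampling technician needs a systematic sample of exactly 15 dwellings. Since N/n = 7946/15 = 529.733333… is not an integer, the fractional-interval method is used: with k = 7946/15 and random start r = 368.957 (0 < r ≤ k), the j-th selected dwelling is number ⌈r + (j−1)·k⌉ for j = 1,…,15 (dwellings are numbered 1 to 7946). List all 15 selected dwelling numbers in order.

j=1: r + 0k = 368.957 → ⌈·⌉ = 369
j=2: r + 1k = 898.690333… → ⌈·⌉ = 899
j=3: r + 2k = 1428.423666… → ⌈·⌉ = 1429
j=4: r + 3k = 1958.157 → ⌈·⌉ = 1959
j=5: r + 4k = 2487.890333… → ⌈·⌉ = 2488
j=6: r + 5k = 3017.623666… → ⌈·⌉ = 3018
j=7: r + 6k = 3547.357 → ⌈·⌉ = 3548
j=8: r + 7k = 4077.090333… → ⌈·⌉ = 4078
j=9: r + 8k = 4606.823666… → ⌈·⌉ = 4607
j=10: r + 9k = 5136.557 → ⌈·⌉ = 5137
j=11: r + 10k = 5666.290333… → ⌈·⌉ = 5667
j=12: r + 11k = 6196.023666… → ⌈·⌉ = 6197
j=13: r + 12k = 6725.757 → ⌈·⌉ = 6726
j=14: r + 13k = 7255.490333… → ⌈·⌉ = 7256
j=15: r + 14k = 7785.223666… → ⌈·⌉ = 7786

369, 899, 1429, 1959, 2488, 3018, 3548, 4078, 4607, 5137, 5667, 6197, 6726, 7256, 7786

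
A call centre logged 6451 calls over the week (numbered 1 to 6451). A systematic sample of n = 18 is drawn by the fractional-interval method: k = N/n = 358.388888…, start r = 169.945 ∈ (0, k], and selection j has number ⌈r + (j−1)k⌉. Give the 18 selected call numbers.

170, 529, 887, 1246, 1604, 1962, 2321, 2679, 3038, 3396, 3754, 4113, 4471, 4830, 5188, 5546, 5905, 6263

j=1: r + 0k = 169.945 → ⌈·⌉ = 170
j=2: r + 1k = 528.333888… → ⌈·⌉ = 529
j=3: r + 2k = 886.722777… → ⌈·⌉ = 887
j=4: r + 3k = 1245.111666… → ⌈·⌉ = 1246
j=5: r + 4k = 1603.500555… → ⌈·⌉ = 1604
j=6: r + 5k = 1961.889444… → ⌈·⌉ = 1962
j=7: r + 6k = 2320.278333… → ⌈·⌉ = 2321
j=8: r + 7k = 2678.667222… → ⌈·⌉ = 2679
j=9: r + 8k = 3037.056111… → ⌈·⌉ = 3038
j=10: r + 9k = 3395.445 → ⌈·⌉ = 3396
j=11: r + 10k = 3753.833888… → ⌈·⌉ = 3754
j=12: r + 11k = 4112.222777… → ⌈·⌉ = 4113
j=13: r + 12k = 4470.611666… → ⌈·⌉ = 4471
j=14: r + 13k = 4829.000555… → ⌈·⌉ = 4830
j=15: r + 14k = 5187.389444… → ⌈·⌉ = 5188
j=16: r + 15k = 5545.778333… → ⌈·⌉ = 5546
j=17: r + 16k = 5904.167222… → ⌈·⌉ = 5905
j=18: r + 17k = 6262.556111… → ⌈·⌉ = 6263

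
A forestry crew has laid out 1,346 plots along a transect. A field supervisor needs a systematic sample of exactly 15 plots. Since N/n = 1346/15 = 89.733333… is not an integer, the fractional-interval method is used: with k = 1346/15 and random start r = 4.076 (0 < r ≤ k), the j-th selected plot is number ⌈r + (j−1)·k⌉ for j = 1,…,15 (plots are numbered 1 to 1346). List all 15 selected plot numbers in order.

j=1: r + 0k = 4.076 → ⌈·⌉ = 5
j=2: r + 1k = 93.809333… → ⌈·⌉ = 94
j=3: r + 2k = 183.542666… → ⌈·⌉ = 184
j=4: r + 3k = 273.276 → ⌈·⌉ = 274
j=5: r + 4k = 363.009333… → ⌈·⌉ = 364
j=6: r + 5k = 452.742666… → ⌈·⌉ = 453
j=7: r + 6k = 542.476 → ⌈·⌉ = 543
j=8: r + 7k = 632.209333… → ⌈·⌉ = 633
j=9: r + 8k = 721.942666… → ⌈·⌉ = 722
j=10: r + 9k = 811.676 → ⌈·⌉ = 812
j=11: r + 10k = 901.409333… → ⌈·⌉ = 902
j=12: r + 11k = 991.142666… → ⌈·⌉ = 992
j=13: r + 12k = 1080.876 → ⌈·⌉ = 1081
j=14: r + 13k = 1170.609333… → ⌈·⌉ = 1171
j=15: r + 14k = 1260.342666… → ⌈·⌉ = 1261

5, 94, 184, 274, 364, 453, 543, 633, 722, 812, 902, 992, 1081, 1171, 1261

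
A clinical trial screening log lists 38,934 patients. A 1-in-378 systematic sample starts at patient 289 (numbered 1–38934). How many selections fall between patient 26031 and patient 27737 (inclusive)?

4

k = 378
First selection ≥ 26031: 289 + ⌈(26031−289)/378⌉·378 = 289 + 69×378 = 26371
Last selection ≤ 27737: 289 + ⌊(27737−289)/378⌋·378 = 289 + 72×378 = 27505
Count = 72 − 69 + 1 = 4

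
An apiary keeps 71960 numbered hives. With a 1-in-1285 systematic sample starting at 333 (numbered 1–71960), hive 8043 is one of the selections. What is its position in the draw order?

7

k = 1285
position = (8043 − 333)/1285 + 1 = 7710/1285 + 1 = 6 + 1 = 7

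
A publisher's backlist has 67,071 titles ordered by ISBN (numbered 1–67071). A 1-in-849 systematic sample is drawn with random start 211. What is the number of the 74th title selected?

62188

k = 849
74th selection = r + (74−1)·k = 211 + 73×849 = 211 + 61977 = 62188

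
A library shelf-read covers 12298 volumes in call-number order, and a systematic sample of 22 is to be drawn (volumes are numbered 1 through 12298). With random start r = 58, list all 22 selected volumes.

58, 617, 1176, 1735, 2294, 2853, 3412, 3971, 4530, 5089, 5648, 6207, 6766, 7325, 7884, 8443, 9002, 9561, 10120, 10679, 11238, 11797

k = N/n = 12298/22 = 559
volume 1: 58
volume 2: 58 + 559 = 617
volume 3: 617 + 559 = 1176
volume 4: 1176 + 559 = 1735
volume 5: 1735 + 559 = 2294
volume 6: 2294 + 559 = 2853
volume 7: 2853 + 559 = 3412
volume 8: 3412 + 559 = 3971
volume 9: 3971 + 559 = 4530
volume 10: 4530 + 559 = 5089
volume 11: 5089 + 559 = 5648
volume 12: 5648 + 559 = 6207
volume 13: 6207 + 559 = 6766
volume 14: 6766 + 559 = 7325
volume 15: 7325 + 559 = 7884
volume 16: 7884 + 559 = 8443
volume 17: 8443 + 559 = 9002
volume 18: 9002 + 559 = 9561
volume 19: 9561 + 559 = 10120
volume 20: 10120 + 559 = 10679
volume 21: 10679 + 559 = 11238
volume 22: 11238 + 559 = 11797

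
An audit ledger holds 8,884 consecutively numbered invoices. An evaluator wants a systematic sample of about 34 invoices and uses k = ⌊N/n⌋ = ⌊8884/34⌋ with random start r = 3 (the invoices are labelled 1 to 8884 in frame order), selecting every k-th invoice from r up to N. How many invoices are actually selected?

35

k = ⌊8884/34⌋ = 261
Achieved size = ⌊(8884 − 3)/261⌋ + 1 = ⌊8881/261⌋ + 1 = 34 + 1 = 35
(last selection: 3 + 34×261 = 8877 ≤ 8884; next would be 9138 > 8884)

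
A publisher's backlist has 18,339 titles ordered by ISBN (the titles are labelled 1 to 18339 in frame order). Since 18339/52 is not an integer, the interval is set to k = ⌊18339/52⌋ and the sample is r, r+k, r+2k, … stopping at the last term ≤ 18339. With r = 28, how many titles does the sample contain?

53

k = ⌊18339/52⌋ = 352
Achieved size = ⌊(18339 − 28)/352⌋ + 1 = ⌊18311/352⌋ + 1 = 52 + 1 = 53
(last selection: 28 + 52×352 = 18332 ≤ 18339; next would be 18684 > 18339)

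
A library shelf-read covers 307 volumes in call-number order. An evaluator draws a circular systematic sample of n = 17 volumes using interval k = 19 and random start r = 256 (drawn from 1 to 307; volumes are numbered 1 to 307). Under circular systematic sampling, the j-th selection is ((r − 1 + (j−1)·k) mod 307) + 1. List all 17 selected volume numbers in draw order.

256, 275, 294, 6, 25, 44, 63, 82, 101, 120, 139, 158, 177, 196, 215, 234, 253

Selection 1: 256
Selection 2: 256 + 19 = 275
Selection 3: 275 + 19 = 294
Selection 4: 294 + 19 = 313 → 313 − 307 = 6
Selection 5: 6 + 19 = 25
Selection 6: 25 + 19 = 44
Selection 7: 44 + 19 = 63
Selection 8: 63 + 19 = 82
Selection 9: 82 + 19 = 101
Selection 10: 101 + 19 = 120
Selection 11: 120 + 19 = 139
Selection 12: 139 + 19 = 158
Selection 13: 158 + 19 = 177
Selection 14: 177 + 19 = 196
Selection 15: 196 + 19 = 215
Selection 16: 215 + 19 = 234
Selection 17: 234 + 19 = 253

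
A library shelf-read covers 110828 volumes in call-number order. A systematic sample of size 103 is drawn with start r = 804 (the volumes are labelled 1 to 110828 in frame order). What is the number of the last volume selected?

k = 110828/103 = 1076
103rd selection = r + (103−1)·k = 804 + 102×1076 = 804 + 109752 = 110556

110556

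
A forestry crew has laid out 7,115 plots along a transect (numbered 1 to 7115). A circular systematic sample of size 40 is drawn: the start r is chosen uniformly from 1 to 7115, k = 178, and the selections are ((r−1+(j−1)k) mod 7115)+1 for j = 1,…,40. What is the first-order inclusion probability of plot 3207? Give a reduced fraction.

For each position j, as r ranges over 1…7115 the j-th selection hits every plot exactly once, so plot 3207 is selected for exactly 40 of the 7115 starts.
Inclusion probability = 40/7115 = 8/1423.

8/1423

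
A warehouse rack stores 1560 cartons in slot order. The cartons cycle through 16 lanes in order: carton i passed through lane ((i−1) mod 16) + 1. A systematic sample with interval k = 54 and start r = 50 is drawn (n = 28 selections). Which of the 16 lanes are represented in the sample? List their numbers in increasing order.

Consecutive selections differ by k = 54, so their lane numbers differ by 54 mod 16 = 6.
gcd(54, 16) = 2, so the sample visits 16/2 = 8 distinct residues mod 16.
Start 50 is lane 2; the lanes hit are 2, 4, 6, 8, 10, 12, 14, 16.

2, 4, 6, 8, 10, 12, 14, 16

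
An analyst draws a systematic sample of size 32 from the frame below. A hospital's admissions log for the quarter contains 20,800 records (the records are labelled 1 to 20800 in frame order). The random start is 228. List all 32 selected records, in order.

228, 878, 1528, 2178, 2828, 3478, 4128, 4778, 5428, 6078, 6728, 7378, 8028, 8678, 9328, 9978, 10628, 11278, 11928, 12578, 13228, 13878, 14528, 15178, 15828, 16478, 17128, 17778, 18428, 19078, 19728, 20378

k = N/n = 20800/32 = 650
record 1: 228
record 2: 228 + 650 = 878
record 3: 878 + 650 = 1528
record 4: 1528 + 650 = 2178
record 5: 2178 + 650 = 2828
record 6: 2828 + 650 = 3478
record 7: 3478 + 650 = 4128
record 8: 4128 + 650 = 4778
record 9: 4778 + 650 = 5428
record 10: 5428 + 650 = 6078
record 11: 6078 + 650 = 6728
record 12: 6728 + 650 = 7378
record 13: 7378 + 650 = 8028
record 14: 8028 + 650 = 8678
record 15: 8678 + 650 = 9328
record 16: 9328 + 650 = 9978
record 17: 9978 + 650 = 10628
record 18: 10628 + 650 = 11278
record 19: 11278 + 650 = 11928
record 20: 11928 + 650 = 12578
record 21: 12578 + 650 = 13228
record 22: 13228 + 650 = 13878
record 23: 13878 + 650 = 14528
record 24: 14528 + 650 = 15178
record 25: 15178 + 650 = 15828
record 26: 15828 + 650 = 16478
record 27: 16478 + 650 = 17128
record 28: 17128 + 650 = 17778
record 29: 17778 + 650 = 18428
record 30: 18428 + 650 = 19078
record 31: 19078 + 650 = 19728
record 32: 19728 + 650 = 20378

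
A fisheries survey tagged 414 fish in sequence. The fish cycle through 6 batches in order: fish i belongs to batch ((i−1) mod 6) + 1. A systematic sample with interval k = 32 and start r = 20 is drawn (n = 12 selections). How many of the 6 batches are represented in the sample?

Consecutive selections differ by k = 32, so their batch numbers differ by 32 mod 6 = 2.
gcd(32, 6) = 2, so the sample visits 6/2 = 3 distinct residues mod 6.
Start 20 is batch 2; the batches hit are 2, 4, 6.

3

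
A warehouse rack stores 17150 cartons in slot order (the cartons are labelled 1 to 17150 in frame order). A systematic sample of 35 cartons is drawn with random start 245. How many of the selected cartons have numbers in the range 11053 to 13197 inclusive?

4

k = 17150/35 = 490
First selection ≥ 11053: 245 + ⌈(11053−245)/490⌉·490 = 245 + 23×490 = 11515
Last selection ≤ 13197: 245 + ⌊(13197−245)/490⌋·490 = 245 + 26×490 = 12985
Count = 26 − 23 + 1 = 4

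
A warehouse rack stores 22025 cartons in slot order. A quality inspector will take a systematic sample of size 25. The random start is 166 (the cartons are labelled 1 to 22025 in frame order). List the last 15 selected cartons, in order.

k = N/n = 22025/25 = 881
11th selection = 166 + 10×881 = 8976
12th: 8976 + 881 = 9857
13th: 9857 + 881 = 10738
14th: 10738 + 881 = 11619
15th: 11619 + 881 = 12500
16th: 12500 + 881 = 13381
17th: 13381 + 881 = 14262
18th: 14262 + 881 = 15143
19th: 15143 + 881 = 16024
20th: 16024 + 881 = 16905
21st: 16905 + 881 = 17786
22nd: 17786 + 881 = 18667
23rd: 18667 + 881 = 19548
24th: 19548 + 881 = 20429
25th: 20429 + 881 = 21310

8976, 9857, 10738, 11619, 12500, 13381, 14262, 15143, 16024, 16905, 17786, 18667, 19548, 20429, 21310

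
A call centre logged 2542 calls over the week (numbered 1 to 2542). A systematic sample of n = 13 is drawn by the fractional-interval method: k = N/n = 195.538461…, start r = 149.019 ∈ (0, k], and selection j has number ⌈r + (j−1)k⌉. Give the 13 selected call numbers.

j=1: r + 0k = 149.019 → ⌈·⌉ = 150
j=2: r + 1k = 344.557461… → ⌈·⌉ = 345
j=3: r + 2k = 540.095923… → ⌈·⌉ = 541
j=4: r + 3k = 735.634384… → ⌈·⌉ = 736
j=5: r + 4k = 931.172846… → ⌈·⌉ = 932
j=6: r + 5k = 1126.711307… → ⌈·⌉ = 1127
j=7: r + 6k = 1322.249769… → ⌈·⌉ = 1323
j=8: r + 7k = 1517.788230… → ⌈·⌉ = 1518
j=9: r + 8k = 1713.326692… → ⌈·⌉ = 1714
j=10: r + 9k = 1908.865153… → ⌈·⌉ = 1909
j=11: r + 10k = 2104.403615… → ⌈·⌉ = 2105
j=12: r + 11k = 2299.942076… → ⌈·⌉ = 2300
j=13: r + 12k = 2495.480538… → ⌈·⌉ = 2496

150, 345, 541, 736, 932, 1127, 1323, 1518, 1714, 1909, 2105, 2300, 2496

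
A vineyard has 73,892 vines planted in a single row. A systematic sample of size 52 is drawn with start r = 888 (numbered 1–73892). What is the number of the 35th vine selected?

49202

k = 73892/52 = 1421
35th selection = r + (35−1)·k = 888 + 34×1421 = 888 + 48314 = 49202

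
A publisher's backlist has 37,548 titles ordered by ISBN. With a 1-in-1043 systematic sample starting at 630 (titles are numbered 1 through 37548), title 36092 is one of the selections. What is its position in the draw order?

35

k = 1043
position = (36092 − 630)/1043 + 1 = 35462/1043 + 1 = 34 + 1 = 35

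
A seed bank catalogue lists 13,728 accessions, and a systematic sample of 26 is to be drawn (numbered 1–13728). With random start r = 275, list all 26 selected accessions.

k = N/n = 13728/26 = 528
accession 1: 275
accession 2: 275 + 528 = 803
accession 3: 803 + 528 = 1331
accession 4: 1331 + 528 = 1859
accession 5: 1859 + 528 = 2387
accession 6: 2387 + 528 = 2915
accession 7: 2915 + 528 = 3443
accession 8: 3443 + 528 = 3971
accession 9: 3971 + 528 = 4499
accession 10: 4499 + 528 = 5027
accession 11: 5027 + 528 = 5555
accession 12: 5555 + 528 = 6083
accession 13: 6083 + 528 = 6611
accession 14: 6611 + 528 = 7139
accession 15: 7139 + 528 = 7667
accession 16: 7667 + 528 = 8195
accession 17: 8195 + 528 = 8723
accession 18: 8723 + 528 = 9251
accession 19: 9251 + 528 = 9779
accession 20: 9779 + 528 = 10307
accession 21: 10307 + 528 = 10835
accession 22: 10835 + 528 = 11363
accession 23: 11363 + 528 = 11891
accession 24: 11891 + 528 = 12419
accession 25: 12419 + 528 = 12947
accession 26: 12947 + 528 = 13475

275, 803, 1331, 1859, 2387, 2915, 3443, 3971, 4499, 5027, 5555, 6083, 6611, 7139, 7667, 8195, 8723, 9251, 9779, 10307, 10835, 11363, 11891, 12419, 12947, 13475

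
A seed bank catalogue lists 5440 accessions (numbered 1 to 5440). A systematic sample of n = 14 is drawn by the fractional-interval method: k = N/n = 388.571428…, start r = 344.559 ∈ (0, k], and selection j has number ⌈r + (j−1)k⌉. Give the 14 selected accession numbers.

345, 734, 1122, 1511, 1899, 2288, 2676, 3065, 3454, 3842, 4231, 4619, 5008, 5396

j=1: r + 0k = 344.559 → ⌈·⌉ = 345
j=2: r + 1k = 733.130428… → ⌈·⌉ = 734
j=3: r + 2k = 1121.701857… → ⌈·⌉ = 1122
j=4: r + 3k = 1510.273285… → ⌈·⌉ = 1511
j=5: r + 4k = 1898.844714… → ⌈·⌉ = 1899
j=6: r + 5k = 2287.416142… → ⌈·⌉ = 2288
j=7: r + 6k = 2675.987571… → ⌈·⌉ = 2676
j=8: r + 7k = 3064.559 → ⌈·⌉ = 3065
j=9: r + 8k = 3453.130428… → ⌈·⌉ = 3454
j=10: r + 9k = 3841.701857… → ⌈·⌉ = 3842
j=11: r + 10k = 4230.273285… → ⌈·⌉ = 4231
j=12: r + 11k = 4618.844714… → ⌈·⌉ = 4619
j=13: r + 12k = 5007.416142… → ⌈·⌉ = 5008
j=14: r + 13k = 5395.987571… → ⌈·⌉ = 5396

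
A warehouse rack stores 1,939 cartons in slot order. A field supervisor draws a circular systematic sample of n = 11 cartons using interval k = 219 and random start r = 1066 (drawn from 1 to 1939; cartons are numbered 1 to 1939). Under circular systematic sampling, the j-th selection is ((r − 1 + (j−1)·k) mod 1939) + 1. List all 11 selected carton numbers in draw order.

Selection 1: 1066
Selection 2: 1066 + 219 = 1285
Selection 3: 1285 + 219 = 1504
Selection 4: 1504 + 219 = 1723
Selection 5: 1723 + 219 = 1942 → 1942 − 1939 = 3
Selection 6: 3 + 219 = 222
Selection 7: 222 + 219 = 441
Selection 8: 441 + 219 = 660
Selection 9: 660 + 219 = 879
Selection 10: 879 + 219 = 1098
Selection 11: 1098 + 219 = 1317

1066, 1285, 1504, 1723, 3, 222, 441, 660, 879, 1098, 1317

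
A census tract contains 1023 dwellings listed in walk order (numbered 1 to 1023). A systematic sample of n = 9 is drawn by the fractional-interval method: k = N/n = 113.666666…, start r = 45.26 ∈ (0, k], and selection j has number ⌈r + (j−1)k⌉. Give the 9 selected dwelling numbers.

46, 159, 273, 387, 500, 614, 728, 841, 955

j=1: r + 0k = 45.26 → ⌈·⌉ = 46
j=2: r + 1k = 158.926666… → ⌈·⌉ = 159
j=3: r + 2k = 272.593333… → ⌈·⌉ = 273
j=4: r + 3k = 386.26 → ⌈·⌉ = 387
j=5: r + 4k = 499.926666… → ⌈·⌉ = 500
j=6: r + 5k = 613.593333… → ⌈·⌉ = 614
j=7: r + 6k = 727.26 → ⌈·⌉ = 728
j=8: r + 7k = 840.926666… → ⌈·⌉ = 841
j=9: r + 8k = 954.593333… → ⌈·⌉ = 955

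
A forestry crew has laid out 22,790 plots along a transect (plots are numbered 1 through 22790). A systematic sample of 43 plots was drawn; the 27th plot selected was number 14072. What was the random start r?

292

k = 22790/43 = 530
r = 14072 − (27−1)×530 = 14072 − 13780 = 292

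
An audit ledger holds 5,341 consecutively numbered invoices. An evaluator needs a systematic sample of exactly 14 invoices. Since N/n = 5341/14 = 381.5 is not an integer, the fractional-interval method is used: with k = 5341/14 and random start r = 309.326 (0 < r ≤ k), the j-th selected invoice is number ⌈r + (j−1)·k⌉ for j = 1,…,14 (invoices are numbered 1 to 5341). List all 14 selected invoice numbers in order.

j=1: r + 0k = 309.326 → ⌈·⌉ = 310
j=2: r + 1k = 690.826 → ⌈·⌉ = 691
j=3: r + 2k = 1072.326 → ⌈·⌉ = 1073
j=4: r + 3k = 1453.826 → ⌈·⌉ = 1454
j=5: r + 4k = 1835.326 → ⌈·⌉ = 1836
j=6: r + 5k = 2216.826 → ⌈·⌉ = 2217
j=7: r + 6k = 2598.326 → ⌈·⌉ = 2599
j=8: r + 7k = 2979.826 → ⌈·⌉ = 2980
j=9: r + 8k = 3361.326 → ⌈·⌉ = 3362
j=10: r + 9k = 3742.826 → ⌈·⌉ = 3743
j=11: r + 10k = 4124.326 → ⌈·⌉ = 4125
j=12: r + 11k = 4505.826 → ⌈·⌉ = 4506
j=13: r + 12k = 4887.326 → ⌈·⌉ = 4888
j=14: r + 13k = 5268.826 → ⌈·⌉ = 5269

310, 691, 1073, 1454, 1836, 2217, 2599, 2980, 3362, 3743, 4125, 4506, 4888, 5269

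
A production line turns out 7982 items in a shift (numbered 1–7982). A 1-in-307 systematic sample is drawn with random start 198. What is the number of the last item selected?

k = 307
26th selection = r + (26−1)·k = 198 + 25×307 = 198 + 7675 = 7873

7873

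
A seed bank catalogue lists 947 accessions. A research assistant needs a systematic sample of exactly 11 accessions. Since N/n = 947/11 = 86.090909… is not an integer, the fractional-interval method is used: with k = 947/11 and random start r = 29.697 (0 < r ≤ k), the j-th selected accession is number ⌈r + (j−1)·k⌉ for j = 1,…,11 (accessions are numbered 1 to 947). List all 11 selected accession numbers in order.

j=1: r + 0k = 29.697 → ⌈·⌉ = 30
j=2: r + 1k = 115.787909… → ⌈·⌉ = 116
j=3: r + 2k = 201.878818… → ⌈·⌉ = 202
j=4: r + 3k = 287.969727… → ⌈·⌉ = 288
j=5: r + 4k = 374.060636… → ⌈·⌉ = 375
j=6: r + 5k = 460.151545… → ⌈·⌉ = 461
j=7: r + 6k = 546.242454… → ⌈·⌉ = 547
j=8: r + 7k = 632.333363… → ⌈·⌉ = 633
j=9: r + 8k = 718.424272… → ⌈·⌉ = 719
j=10: r + 9k = 804.515181… → ⌈·⌉ = 805
j=11: r + 10k = 890.606090… → ⌈·⌉ = 891

30, 116, 202, 288, 375, 461, 547, 633, 719, 805, 891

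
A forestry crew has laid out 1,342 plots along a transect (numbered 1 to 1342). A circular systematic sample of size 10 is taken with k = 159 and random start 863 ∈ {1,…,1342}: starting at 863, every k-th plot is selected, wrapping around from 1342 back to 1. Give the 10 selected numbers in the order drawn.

863, 1022, 1181, 1340, 157, 316, 475, 634, 793, 952

Selection 1: 863
Selection 2: 863 + 159 = 1022
Selection 3: 1022 + 159 = 1181
Selection 4: 1181 + 159 = 1340
Selection 5: 1340 + 159 = 1499 → 1499 − 1342 = 157
Selection 6: 157 + 159 = 316
Selection 7: 316 + 159 = 475
Selection 8: 475 + 159 = 634
Selection 9: 634 + 159 = 793
Selection 10: 793 + 159 = 952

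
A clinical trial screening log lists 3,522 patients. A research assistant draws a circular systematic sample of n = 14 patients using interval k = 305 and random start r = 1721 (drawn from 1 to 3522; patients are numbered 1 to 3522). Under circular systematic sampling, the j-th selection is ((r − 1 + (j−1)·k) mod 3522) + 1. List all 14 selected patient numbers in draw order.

Selection 1: 1721
Selection 2: 1721 + 305 = 2026
Selection 3: 2026 + 305 = 2331
Selection 4: 2331 + 305 = 2636
Selection 5: 2636 + 305 = 2941
Selection 6: 2941 + 305 = 3246
Selection 7: 3246 + 305 = 3551 → 3551 − 3522 = 29
Selection 8: 29 + 305 = 334
Selection 9: 334 + 305 = 639
Selection 10: 639 + 305 = 944
Selection 11: 944 + 305 = 1249
Selection 12: 1249 + 305 = 1554
Selection 13: 1554 + 305 = 1859
Selection 14: 1859 + 305 = 2164

1721, 2026, 2331, 2636, 2941, 3246, 29, 334, 639, 944, 1249, 1554, 1859, 2164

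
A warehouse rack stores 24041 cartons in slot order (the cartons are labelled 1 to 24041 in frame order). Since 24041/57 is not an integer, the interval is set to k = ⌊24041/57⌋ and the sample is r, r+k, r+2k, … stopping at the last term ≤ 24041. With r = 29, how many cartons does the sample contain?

k = ⌊24041/57⌋ = 421
Achieved size = ⌊(24041 − 29)/421⌋ + 1 = ⌊24012/421⌋ + 1 = 57 + 1 = 58
(last selection: 29 + 57×421 = 24026 ≤ 24041; next would be 24447 > 24041)

58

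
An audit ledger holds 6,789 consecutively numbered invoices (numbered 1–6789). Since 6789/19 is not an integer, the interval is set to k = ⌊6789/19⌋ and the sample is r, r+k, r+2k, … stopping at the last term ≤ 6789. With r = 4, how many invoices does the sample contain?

20

k = ⌊6789/19⌋ = 357
Achieved size = ⌊(6789 − 4)/357⌋ + 1 = ⌊6785/357⌋ + 1 = 19 + 1 = 20
(last selection: 4 + 19×357 = 6787 ≤ 6789; next would be 7144 > 6789)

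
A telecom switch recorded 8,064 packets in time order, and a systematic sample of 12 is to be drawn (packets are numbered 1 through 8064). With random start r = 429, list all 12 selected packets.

429, 1101, 1773, 2445, 3117, 3789, 4461, 5133, 5805, 6477, 7149, 7821

k = N/n = 8064/12 = 672
packet 1: 429
packet 2: 429 + 672 = 1101
packet 3: 1101 + 672 = 1773
packet 4: 1773 + 672 = 2445
packet 5: 2445 + 672 = 3117
packet 6: 3117 + 672 = 3789
packet 7: 3789 + 672 = 4461
packet 8: 4461 + 672 = 5133
packet 9: 5133 + 672 = 5805
packet 10: 5805 + 672 = 6477
packet 11: 6477 + 672 = 7149
packet 12: 7149 + 672 = 7821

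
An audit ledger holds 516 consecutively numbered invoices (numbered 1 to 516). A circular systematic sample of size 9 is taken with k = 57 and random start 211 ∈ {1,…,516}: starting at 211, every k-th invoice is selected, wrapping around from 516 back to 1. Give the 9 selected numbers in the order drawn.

Selection 1: 211
Selection 2: 211 + 57 = 268
Selection 3: 268 + 57 = 325
Selection 4: 325 + 57 = 382
Selection 5: 382 + 57 = 439
Selection 6: 439 + 57 = 496
Selection 7: 496 + 57 = 553 → 553 − 516 = 37
Selection 8: 37 + 57 = 94
Selection 9: 94 + 57 = 151

211, 268, 325, 382, 439, 496, 37, 94, 151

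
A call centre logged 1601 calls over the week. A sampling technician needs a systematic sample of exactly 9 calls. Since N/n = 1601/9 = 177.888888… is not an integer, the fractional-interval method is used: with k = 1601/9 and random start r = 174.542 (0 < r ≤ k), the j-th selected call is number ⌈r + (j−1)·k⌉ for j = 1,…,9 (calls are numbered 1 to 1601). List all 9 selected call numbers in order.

j=1: r + 0k = 174.542 → ⌈·⌉ = 175
j=2: r + 1k = 352.430888… → ⌈·⌉ = 353
j=3: r + 2k = 530.319777… → ⌈·⌉ = 531
j=4: r + 3k = 708.208666… → ⌈·⌉ = 709
j=5: r + 4k = 886.097555… → ⌈·⌉ = 887
j=6: r + 5k = 1063.986444… → ⌈·⌉ = 1064
j=7: r + 6k = 1241.875333… → ⌈·⌉ = 1242
j=8: r + 7k = 1419.764222… → ⌈·⌉ = 1420
j=9: r + 8k = 1597.653111… → ⌈·⌉ = 1598

175, 353, 531, 709, 887, 1064, 1242, 1420, 1598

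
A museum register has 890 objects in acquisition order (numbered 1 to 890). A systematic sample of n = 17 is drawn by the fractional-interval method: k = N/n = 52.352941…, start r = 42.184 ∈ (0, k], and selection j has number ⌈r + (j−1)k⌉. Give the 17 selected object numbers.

43, 95, 147, 200, 252, 304, 357, 409, 462, 514, 566, 619, 671, 723, 776, 828, 880

j=1: r + 0k = 42.184 → ⌈·⌉ = 43
j=2: r + 1k = 94.536941… → ⌈·⌉ = 95
j=3: r + 2k = 146.889882… → ⌈·⌉ = 147
j=4: r + 3k = 199.242823… → ⌈·⌉ = 200
j=5: r + 4k = 251.595764… → ⌈·⌉ = 252
j=6: r + 5k = 303.948705… → ⌈·⌉ = 304
j=7: r + 6k = 356.301647… → ⌈·⌉ = 357
j=8: r + 7k = 408.654588… → ⌈·⌉ = 409
j=9: r + 8k = 461.007529… → ⌈·⌉ = 462
j=10: r + 9k = 513.360470… → ⌈·⌉ = 514
j=11: r + 10k = 565.713411… → ⌈·⌉ = 566
j=12: r + 11k = 618.066352… → ⌈·⌉ = 619
j=13: r + 12k = 670.419294… → ⌈·⌉ = 671
j=14: r + 13k = 722.772235… → ⌈·⌉ = 723
j=15: r + 14k = 775.125176… → ⌈·⌉ = 776
j=16: r + 15k = 827.478117… → ⌈·⌉ = 828
j=17: r + 16k = 879.831058… → ⌈·⌉ = 880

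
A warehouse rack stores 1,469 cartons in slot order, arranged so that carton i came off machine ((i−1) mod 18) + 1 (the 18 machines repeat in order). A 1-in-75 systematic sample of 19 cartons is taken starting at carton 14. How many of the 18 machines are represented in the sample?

6

Consecutive selections differ by k = 75, so their machine numbers differ by 75 mod 18 = 3.
gcd(75, 18) = 3, so the sample visits 18/3 = 6 distinct residues mod 18.
Start 14 is machine 14; the machines hit are 2, 5, 8, 11, 14, 17.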